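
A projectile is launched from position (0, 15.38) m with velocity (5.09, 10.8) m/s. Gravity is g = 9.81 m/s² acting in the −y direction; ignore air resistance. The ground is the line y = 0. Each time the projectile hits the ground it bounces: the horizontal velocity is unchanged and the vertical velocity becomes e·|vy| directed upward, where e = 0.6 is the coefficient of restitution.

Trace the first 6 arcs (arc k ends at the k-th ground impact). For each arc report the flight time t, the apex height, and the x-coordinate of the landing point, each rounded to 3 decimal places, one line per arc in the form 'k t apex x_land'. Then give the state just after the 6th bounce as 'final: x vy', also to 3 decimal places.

1 3.186 21.325 16.217
2 2.502 7.677 28.952
3 1.501 2.764 36.594
4 0.901 0.995 41.179
5 0.540 0.358 43.930
6 0.324 0.129 45.580
final: 45.580 0.954

Arc 1: start y=15.380, vy=10.800 → t=3.186, apex=21.325, x_land=16.217, impact vy=-20.455
  bounce: vy ← 0.6·20.455 = 12.273
Arc 2: start y=0.000, vy=12.273 → t=2.502, apex=7.677, x_land=28.952, impact vy=-12.273
  bounce: vy ← 0.6·12.273 = 7.364
Arc 3: start y=0.000, vy=7.364 → t=1.501, apex=2.764, x_land=36.594, impact vy=-7.364
  bounce: vy ← 0.6·7.364 = 4.418
Arc 4: start y=0.000, vy=4.418 → t=0.901, apex=0.995, x_land=41.179, impact vy=-4.418
  bounce: vy ← 0.6·4.418 = 2.651
Arc 5: start y=0.000, vy=2.651 → t=0.540, apex=0.358, x_land=43.930, impact vy=-2.651
  bounce: vy ← 0.6·2.651 = 1.591
Arc 6: start y=0.000, vy=1.591 → t=0.324, apex=0.129, x_land=45.580, impact vy=-1.591
  bounce: vy ← 0.6·1.591 = 0.954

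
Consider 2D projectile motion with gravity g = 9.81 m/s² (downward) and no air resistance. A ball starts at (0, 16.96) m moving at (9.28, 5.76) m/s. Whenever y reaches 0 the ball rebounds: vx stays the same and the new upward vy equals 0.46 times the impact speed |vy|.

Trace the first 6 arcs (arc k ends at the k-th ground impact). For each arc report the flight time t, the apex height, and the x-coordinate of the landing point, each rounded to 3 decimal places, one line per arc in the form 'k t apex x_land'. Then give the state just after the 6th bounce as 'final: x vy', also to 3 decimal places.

Arc 1: start y=16.960, vy=5.760 → t=2.537, apex=18.651, x_land=23.545, impact vy=-19.129
  bounce: vy ← 0.46·19.129 = 8.800
Arc 2: start y=0.000, vy=8.800 → t=1.794, apex=3.947, x_land=40.193, impact vy=-8.800
  bounce: vy ← 0.46·8.800 = 4.048
Arc 3: start y=0.000, vy=4.048 → t=0.825, apex=0.835, x_land=47.851, impact vy=-4.048
  bounce: vy ← 0.46·4.048 = 1.862
Arc 4: start y=0.000, vy=1.862 → t=0.380, apex=0.177, x_land=51.374, impact vy=-1.862
  bounce: vy ← 0.46·1.862 = 0.857
Arc 5: start y=0.000, vy=0.857 → t=0.175, apex=0.037, x_land=52.994, impact vy=-0.857
  bounce: vy ← 0.46·0.857 = 0.394
Arc 6: start y=0.000, vy=0.394 → t=0.080, apex=0.008, x_land=53.740, impact vy=-0.394
  bounce: vy ← 0.46·0.394 = 0.181

1 2.537 18.651 23.545
2 1.794 3.947 40.193
3 0.825 0.835 47.851
4 0.380 0.177 51.374
5 0.175 0.037 52.994
6 0.080 0.008 53.740
final: 53.740 0.181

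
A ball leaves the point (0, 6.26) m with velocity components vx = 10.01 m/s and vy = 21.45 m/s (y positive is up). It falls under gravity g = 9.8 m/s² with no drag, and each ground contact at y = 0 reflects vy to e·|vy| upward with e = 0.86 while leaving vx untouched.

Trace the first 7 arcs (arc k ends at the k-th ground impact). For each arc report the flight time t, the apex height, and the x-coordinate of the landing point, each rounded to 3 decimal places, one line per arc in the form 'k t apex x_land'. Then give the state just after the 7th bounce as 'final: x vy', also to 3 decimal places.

Arc 1: start y=6.260, vy=21.450 → t=4.652, apex=29.735, x_land=46.568, impact vy=-24.141
  bounce: vy ← 0.86·24.141 = 20.761
Arc 2: start y=0.000, vy=20.761 → t=4.237, apex=21.992, x_land=88.981, impact vy=-20.761
  bounce: vy ← 0.86·20.761 = 17.855
Arc 3: start y=0.000, vy=17.855 → t=3.644, apex=16.265, x_land=125.456, impact vy=-17.855
  bounce: vy ← 0.86·17.855 = 15.355
Arc 4: start y=0.000, vy=15.355 → t=3.134, apex=12.030, x_land=156.824, impact vy=-15.355
  bounce: vy ← 0.86·15.355 = 13.205
Arc 5: start y=0.000, vy=13.205 → t=2.695, apex=8.897, x_land=183.801, impact vy=-13.205
  bounce: vy ← 0.86·13.205 = 11.357
Arc 6: start y=0.000, vy=11.357 → t=2.318, apex=6.580, x_land=207.001, impact vy=-11.357
  bounce: vy ← 0.86·11.357 = 9.767
Arc 7: start y=0.000, vy=9.767 → t=1.993, apex=4.867, x_land=226.953, impact vy=-9.767
  bounce: vy ← 0.86·9.767 = 8.399

1 4.652 29.735 46.568
2 4.237 21.992 88.981
3 3.644 16.265 125.456
4 3.134 12.030 156.824
5 2.695 8.897 183.801
6 2.318 6.580 207.001
7 1.993 4.867 226.953
final: 226.953 8.399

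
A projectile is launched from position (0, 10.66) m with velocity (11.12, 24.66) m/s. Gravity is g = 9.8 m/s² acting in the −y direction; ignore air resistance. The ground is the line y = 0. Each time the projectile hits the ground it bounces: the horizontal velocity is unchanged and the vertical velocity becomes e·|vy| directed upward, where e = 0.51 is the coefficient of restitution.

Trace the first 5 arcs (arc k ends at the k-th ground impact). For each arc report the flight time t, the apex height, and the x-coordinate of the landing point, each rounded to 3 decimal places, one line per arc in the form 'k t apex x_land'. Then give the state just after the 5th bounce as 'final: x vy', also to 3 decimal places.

Arc 1: start y=10.660, vy=24.660 → t=5.433, apex=41.686, x_land=60.416, impact vy=-28.584
  bounce: vy ← 0.51·28.584 = 14.578
Arc 2: start y=0.000, vy=14.578 → t=2.975, apex=10.843, x_land=93.499, impact vy=-14.578
  bounce: vy ← 0.51·14.578 = 7.435
Arc 3: start y=0.000, vy=7.435 → t=1.517, apex=2.820, x_land=110.371, impact vy=-7.435
  bounce: vy ← 0.51·7.435 = 3.792
Arc 4: start y=0.000, vy=3.792 → t=0.774, apex=0.734, x_land=118.976, impact vy=-3.792
  bounce: vy ← 0.51·3.792 = 1.934
Arc 5: start y=0.000, vy=1.934 → t=0.395, apex=0.191, x_land=123.364, impact vy=-1.934
  bounce: vy ← 0.51·1.934 = 0.986

1 5.433 41.686 60.416
2 2.975 10.843 93.499
3 1.517 2.820 110.371
4 0.774 0.734 118.976
5 0.395 0.191 123.364
final: 123.364 0.986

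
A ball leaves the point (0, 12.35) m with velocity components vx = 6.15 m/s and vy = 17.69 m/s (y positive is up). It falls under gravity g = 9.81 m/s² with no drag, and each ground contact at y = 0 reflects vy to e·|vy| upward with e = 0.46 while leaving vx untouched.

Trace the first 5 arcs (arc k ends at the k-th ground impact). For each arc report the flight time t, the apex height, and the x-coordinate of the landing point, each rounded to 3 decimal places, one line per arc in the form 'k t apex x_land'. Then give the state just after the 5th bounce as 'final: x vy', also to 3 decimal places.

1 4.205 28.300 25.862
2 2.210 5.988 39.453
3 1.017 1.267 45.704
4 0.468 0.268 48.580
5 0.215 0.057 49.903
final: 49.903 0.485

Arc 1: start y=12.350, vy=17.690 → t=4.205, apex=28.300, x_land=25.862, impact vy=-23.564
  bounce: vy ← 0.46·23.564 = 10.839
Arc 2: start y=0.000, vy=10.839 → t=2.210, apex=5.988, x_land=39.453, impact vy=-10.839
  bounce: vy ← 0.46·10.839 = 4.986
Arc 3: start y=0.000, vy=4.986 → t=1.017, apex=1.267, x_land=45.704, impact vy=-4.986
  bounce: vy ← 0.46·4.986 = 2.294
Arc 4: start y=0.000, vy=2.294 → t=0.468, apex=0.268, x_land=48.580, impact vy=-2.294
  bounce: vy ← 0.46·2.294 = 1.055
Arc 5: start y=0.000, vy=1.055 → t=0.215, apex=0.057, x_land=49.903, impact vy=-1.055
  bounce: vy ← 0.46·1.055 = 0.485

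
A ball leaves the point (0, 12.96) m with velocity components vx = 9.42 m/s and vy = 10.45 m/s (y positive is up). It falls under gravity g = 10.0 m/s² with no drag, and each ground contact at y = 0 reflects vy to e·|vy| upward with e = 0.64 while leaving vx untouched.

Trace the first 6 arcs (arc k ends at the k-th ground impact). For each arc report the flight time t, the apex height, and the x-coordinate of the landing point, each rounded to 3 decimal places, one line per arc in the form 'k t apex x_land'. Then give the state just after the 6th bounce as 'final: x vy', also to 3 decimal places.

Arc 1: start y=12.960, vy=10.450 → t=2.964, apex=18.420, x_land=27.924, impact vy=-19.194
  bounce: vy ← 0.64·19.194 = 12.284
Arc 2: start y=0.000, vy=12.284 → t=2.457, apex=7.545, x_land=51.068, impact vy=-12.284
  bounce: vy ← 0.64·12.284 = 7.862
Arc 3: start y=0.000, vy=7.862 → t=1.572, apex=3.090, x_land=65.879, impact vy=-7.862
  bounce: vy ← 0.64·7.862 = 5.032
Arc 4: start y=0.000, vy=5.032 → t=1.006, apex=1.266, x_land=75.359, impact vy=-5.032
  bounce: vy ← 0.64·5.032 = 3.220
Arc 5: start y=0.000, vy=3.220 → t=0.644, apex=0.518, x_land=81.425, impact vy=-3.220
  bounce: vy ← 0.64·3.220 = 2.061
Arc 6: start y=0.000, vy=2.061 → t=0.412, apex=0.212, x_land=85.308, impact vy=-2.061
  bounce: vy ← 0.64·2.061 = 1.319

1 2.964 18.420 27.924
2 2.457 7.545 51.068
3 1.572 3.090 65.879
4 1.006 1.266 75.359
5 0.644 0.518 81.425
6 0.412 0.212 85.308
final: 85.308 1.319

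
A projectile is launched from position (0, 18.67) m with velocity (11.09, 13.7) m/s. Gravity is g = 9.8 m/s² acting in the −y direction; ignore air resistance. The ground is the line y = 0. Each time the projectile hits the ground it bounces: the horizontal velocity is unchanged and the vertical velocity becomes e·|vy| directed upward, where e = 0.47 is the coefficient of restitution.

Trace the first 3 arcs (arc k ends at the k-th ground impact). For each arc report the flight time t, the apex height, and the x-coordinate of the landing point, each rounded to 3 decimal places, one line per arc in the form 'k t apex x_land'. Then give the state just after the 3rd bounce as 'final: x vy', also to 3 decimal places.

Arc 1: start y=18.670, vy=13.700 → t=3.799, apex=28.246, x_land=42.130, impact vy=-23.529
  bounce: vy ← 0.47·23.529 = 11.059
Arc 2: start y=0.000, vy=11.059 → t=2.257, apex=6.240, x_land=67.159, impact vy=-11.059
  bounce: vy ← 0.47·11.059 = 5.198
Arc 3: start y=0.000, vy=5.198 → t=1.061, apex=1.378, x_land=78.922, impact vy=-5.198
  bounce: vy ← 0.47·5.198 = 2.443

1 3.799 28.246 42.130
2 2.257 6.240 67.159
3 1.061 1.378 78.922
final: 78.922 2.443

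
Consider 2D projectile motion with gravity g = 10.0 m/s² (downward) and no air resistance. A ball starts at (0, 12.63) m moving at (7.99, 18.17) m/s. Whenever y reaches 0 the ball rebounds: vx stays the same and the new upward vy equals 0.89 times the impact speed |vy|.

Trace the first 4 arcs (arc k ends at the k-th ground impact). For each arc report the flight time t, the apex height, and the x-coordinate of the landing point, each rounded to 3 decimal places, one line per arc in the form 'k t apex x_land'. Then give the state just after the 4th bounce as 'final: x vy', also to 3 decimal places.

Arc 1: start y=12.630, vy=18.170 → t=4.231, apex=29.137, x_land=33.806, impact vy=-24.140
  bounce: vy ← 0.89·24.140 = 21.485
Arc 2: start y=0.000, vy=21.485 → t=4.297, apex=23.080, x_land=68.139, impact vy=-21.485
  bounce: vy ← 0.89·21.485 = 19.121
Arc 3: start y=0.000, vy=19.121 → t=3.824, apex=18.281, x_land=98.695, impact vy=-19.121
  bounce: vy ← 0.89·19.121 = 17.018
Arc 4: start y=0.000, vy=17.018 → t=3.404, apex=14.481, x_land=125.889, impact vy=-17.018
  bounce: vy ← 0.89·17.018 = 15.146

1 4.231 29.137 33.806
2 4.297 23.080 68.139
3 3.824 18.281 98.695
4 3.404 14.481 125.889
final: 125.889 15.146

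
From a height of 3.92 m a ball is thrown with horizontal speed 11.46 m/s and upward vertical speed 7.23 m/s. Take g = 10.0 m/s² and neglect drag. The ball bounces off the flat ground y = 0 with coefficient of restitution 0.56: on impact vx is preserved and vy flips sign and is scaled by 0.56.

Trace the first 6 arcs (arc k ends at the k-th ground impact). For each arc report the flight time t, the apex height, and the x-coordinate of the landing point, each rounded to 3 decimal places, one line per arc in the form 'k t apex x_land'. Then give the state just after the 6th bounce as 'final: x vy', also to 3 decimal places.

1 1.866 6.534 21.386
2 1.280 2.049 36.058
3 0.717 0.643 44.274
4 0.402 0.202 48.876
5 0.225 0.063 51.452
6 0.126 0.020 52.895
final: 52.895 0.353

Arc 1: start y=3.920, vy=7.230 → t=1.866, apex=6.534, x_land=21.386, impact vy=-11.431
  bounce: vy ← 0.56·11.431 = 6.401
Arc 2: start y=0.000, vy=6.401 → t=1.280, apex=2.049, x_land=36.058, impact vy=-6.401
  bounce: vy ← 0.56·6.401 = 3.585
Arc 3: start y=0.000, vy=3.585 → t=0.717, apex=0.643, x_land=44.274, impact vy=-3.585
  bounce: vy ← 0.56·3.585 = 2.008
Arc 4: start y=0.000, vy=2.008 → t=0.402, apex=0.202, x_land=48.876, impact vy=-2.008
  bounce: vy ← 0.56·2.008 = 1.124
Arc 5: start y=0.000, vy=1.124 → t=0.225, apex=0.063, x_land=51.452, impact vy=-1.124
  bounce: vy ← 0.56·1.124 = 0.630
Arc 6: start y=0.000, vy=0.630 → t=0.126, apex=0.020, x_land=52.895, impact vy=-0.630
  bounce: vy ← 0.56·0.630 = 0.353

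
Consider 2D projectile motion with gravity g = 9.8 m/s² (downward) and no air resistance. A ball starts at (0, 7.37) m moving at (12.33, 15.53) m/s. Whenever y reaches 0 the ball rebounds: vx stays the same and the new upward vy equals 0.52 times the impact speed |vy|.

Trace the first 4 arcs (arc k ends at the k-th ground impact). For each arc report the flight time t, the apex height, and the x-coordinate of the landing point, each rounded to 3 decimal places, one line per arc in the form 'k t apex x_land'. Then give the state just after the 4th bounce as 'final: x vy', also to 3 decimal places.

Arc 1: start y=7.370, vy=15.530 → t=3.589, apex=19.675, x_land=44.247, impact vy=-19.638
  bounce: vy ← 0.52·19.638 = 10.212
Arc 2: start y=0.000, vy=10.212 → t=2.084, apex=5.320, x_land=69.942, impact vy=-10.212
  bounce: vy ← 0.52·10.212 = 5.310
Arc 3: start y=0.000, vy=5.310 → t=1.084, apex=1.439, x_land=83.304, impact vy=-5.310
  bounce: vy ← 0.52·5.310 = 2.761
Arc 4: start y=0.000, vy=2.761 → t=0.564, apex=0.389, x_land=90.252, impact vy=-2.761
  bounce: vy ← 0.52·2.761 = 1.436

1 3.589 19.675 44.247
2 2.084 5.320 69.942
3 1.084 1.439 83.304
4 0.564 0.389 90.252
final: 90.252 1.436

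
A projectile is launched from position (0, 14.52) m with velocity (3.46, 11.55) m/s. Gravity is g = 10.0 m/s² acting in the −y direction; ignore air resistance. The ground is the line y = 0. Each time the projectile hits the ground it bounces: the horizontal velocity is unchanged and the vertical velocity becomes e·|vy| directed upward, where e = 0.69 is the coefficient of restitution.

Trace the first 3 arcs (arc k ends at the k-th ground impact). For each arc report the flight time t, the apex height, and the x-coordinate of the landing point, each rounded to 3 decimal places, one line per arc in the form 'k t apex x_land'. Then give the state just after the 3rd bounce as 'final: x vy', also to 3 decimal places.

1 3.214 21.190 11.119
2 2.841 10.089 20.949
3 1.960 4.803 27.731
final: 27.731 6.763

Arc 1: start y=14.520, vy=11.550 → t=3.214, apex=21.190, x_land=11.119, impact vy=-20.586
  bounce: vy ← 0.69·20.586 = 14.205
Arc 2: start y=0.000, vy=14.205 → t=2.841, apex=10.089, x_land=20.949, impact vy=-14.205
  bounce: vy ← 0.69·14.205 = 9.801
Arc 3: start y=0.000, vy=9.801 → t=1.960, apex=4.803, x_land=27.731, impact vy=-9.801
  bounce: vy ← 0.69·9.801 = 6.763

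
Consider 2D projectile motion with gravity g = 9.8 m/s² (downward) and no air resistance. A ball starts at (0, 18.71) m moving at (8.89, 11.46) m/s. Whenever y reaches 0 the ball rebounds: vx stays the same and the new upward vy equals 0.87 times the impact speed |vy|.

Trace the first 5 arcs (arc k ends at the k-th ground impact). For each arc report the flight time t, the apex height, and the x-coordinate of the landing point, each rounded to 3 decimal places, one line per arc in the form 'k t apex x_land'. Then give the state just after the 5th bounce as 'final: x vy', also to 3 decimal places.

Arc 1: start y=18.710, vy=11.460 → t=3.447, apex=25.411, x_land=30.641, impact vy=-22.317
  bounce: vy ← 0.87·22.317 = 19.416
Arc 2: start y=0.000, vy=19.416 → t=3.962, apex=19.233, x_land=65.866, impact vy=-19.416
  bounce: vy ← 0.87·19.416 = 16.892
Arc 3: start y=0.000, vy=16.892 → t=3.447, apex=14.558, x_land=96.513, impact vy=-16.892
  bounce: vy ← 0.87·16.892 = 14.696
Arc 4: start y=0.000, vy=14.696 → t=2.999, apex=11.019, x_land=123.175, impact vy=-14.696
  bounce: vy ← 0.87·14.696 = 12.785
Arc 5: start y=0.000, vy=12.785 → t=2.609, apex=8.340, x_land=146.371, impact vy=-12.785
  bounce: vy ← 0.87·12.785 = 11.123

1 3.447 25.411 30.641
2 3.962 19.233 65.866
3 3.447 14.558 96.513
4 2.999 11.019 123.175
5 2.609 8.340 146.371
final: 146.371 11.123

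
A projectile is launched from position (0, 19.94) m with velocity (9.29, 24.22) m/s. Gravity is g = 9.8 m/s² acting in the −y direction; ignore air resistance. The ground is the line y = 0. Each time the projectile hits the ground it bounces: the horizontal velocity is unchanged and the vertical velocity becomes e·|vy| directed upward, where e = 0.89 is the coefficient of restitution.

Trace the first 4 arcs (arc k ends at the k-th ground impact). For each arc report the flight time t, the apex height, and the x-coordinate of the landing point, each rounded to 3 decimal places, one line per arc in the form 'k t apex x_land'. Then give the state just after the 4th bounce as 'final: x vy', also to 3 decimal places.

Arc 1: start y=19.940, vy=24.220 → t=5.662, apex=49.869, x_land=52.596, impact vy=-31.264
  bounce: vy ← 0.89·31.264 = 27.825
Arc 2: start y=0.000, vy=27.825 → t=5.679, apex=39.501, x_land=105.350, impact vy=-27.825
  bounce: vy ← 0.89·27.825 = 24.764
Arc 3: start y=0.000, vy=24.764 → t=5.054, apex=31.289, x_land=152.301, impact vy=-24.764
  bounce: vy ← 0.89·24.764 = 22.040
Arc 4: start y=0.000, vy=22.040 → t=4.498, apex=24.784, x_land=194.087, impact vy=-22.040
  bounce: vy ← 0.89·22.040 = 19.616

1 5.662 49.869 52.596
2 5.679 39.501 105.350
3 5.054 31.289 152.301
4 4.498 24.784 194.087
final: 194.087 19.616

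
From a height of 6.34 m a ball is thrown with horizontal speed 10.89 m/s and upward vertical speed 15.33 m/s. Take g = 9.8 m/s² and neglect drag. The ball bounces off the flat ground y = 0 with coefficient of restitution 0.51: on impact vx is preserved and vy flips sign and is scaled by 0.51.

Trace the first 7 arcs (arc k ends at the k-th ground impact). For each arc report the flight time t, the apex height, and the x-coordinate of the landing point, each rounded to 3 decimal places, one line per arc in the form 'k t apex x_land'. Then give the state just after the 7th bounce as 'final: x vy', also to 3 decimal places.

1 3.498 18.330 38.098
2 1.973 4.768 59.582
3 1.006 1.240 70.539
4 0.513 0.323 76.127
5 0.262 0.084 78.976
6 0.133 0.022 80.430
7 0.068 0.006 81.171
final: 81.171 0.170

Arc 1: start y=6.340, vy=15.330 → t=3.498, apex=18.330, x_land=38.098, impact vy=-18.954
  bounce: vy ← 0.51·18.954 = 9.667
Arc 2: start y=0.000, vy=9.667 → t=1.973, apex=4.768, x_land=59.582, impact vy=-9.667
  bounce: vy ← 0.51·9.667 = 4.930
Arc 3: start y=0.000, vy=4.930 → t=1.006, apex=1.240, x_land=70.539, impact vy=-4.930
  bounce: vy ← 0.51·4.930 = 2.514
Arc 4: start y=0.000, vy=2.514 → t=0.513, apex=0.323, x_land=76.127, impact vy=-2.514
  bounce: vy ← 0.51·2.514 = 1.282
Arc 5: start y=0.000, vy=1.282 → t=0.262, apex=0.084, x_land=78.976, impact vy=-1.282
  bounce: vy ← 0.51·1.282 = 0.654
Arc 6: start y=0.000, vy=0.654 → t=0.133, apex=0.022, x_land=80.430, impact vy=-0.654
  bounce: vy ← 0.51·0.654 = 0.334
Arc 7: start y=0.000, vy=0.334 → t=0.068, apex=0.006, x_land=81.171, impact vy=-0.334
  bounce: vy ← 0.51·0.334 = 0.170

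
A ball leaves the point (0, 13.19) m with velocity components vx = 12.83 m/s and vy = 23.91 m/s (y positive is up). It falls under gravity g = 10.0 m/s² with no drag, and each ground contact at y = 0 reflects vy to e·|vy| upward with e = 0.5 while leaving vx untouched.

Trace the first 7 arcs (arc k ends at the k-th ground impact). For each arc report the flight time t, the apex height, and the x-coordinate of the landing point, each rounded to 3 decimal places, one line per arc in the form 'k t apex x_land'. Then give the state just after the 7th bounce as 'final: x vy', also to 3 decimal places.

1 5.281 41.774 67.761
2 2.890 10.444 104.846
3 1.445 2.611 123.389
4 0.723 0.653 132.660
5 0.361 0.163 137.296
6 0.181 0.041 139.613
7 0.090 0.010 140.772
final: 140.772 0.226

Arc 1: start y=13.190, vy=23.910 → t=5.281, apex=41.774, x_land=67.761, impact vy=-28.905
  bounce: vy ← 0.5·28.905 = 14.452
Arc 2: start y=0.000, vy=14.452 → t=2.890, apex=10.444, x_land=104.846, impact vy=-14.452
  bounce: vy ← 0.5·14.452 = 7.226
Arc 3: start y=0.000, vy=7.226 → t=1.445, apex=2.611, x_land=123.389, impact vy=-7.226
  bounce: vy ← 0.5·7.226 = 3.613
Arc 4: start y=0.000, vy=3.613 → t=0.723, apex=0.653, x_land=132.660, impact vy=-3.613
  bounce: vy ← 0.5·3.613 = 1.807
Arc 5: start y=0.000, vy=1.807 → t=0.361, apex=0.163, x_land=137.296, impact vy=-1.807
  bounce: vy ← 0.5·1.807 = 0.903
Arc 6: start y=0.000, vy=0.903 → t=0.181, apex=0.041, x_land=139.613, impact vy=-0.903
  bounce: vy ← 0.5·0.903 = 0.452
Arc 7: start y=0.000, vy=0.452 → t=0.090, apex=0.010, x_land=140.772, impact vy=-0.452
  bounce: vy ← 0.5·0.452 = 0.226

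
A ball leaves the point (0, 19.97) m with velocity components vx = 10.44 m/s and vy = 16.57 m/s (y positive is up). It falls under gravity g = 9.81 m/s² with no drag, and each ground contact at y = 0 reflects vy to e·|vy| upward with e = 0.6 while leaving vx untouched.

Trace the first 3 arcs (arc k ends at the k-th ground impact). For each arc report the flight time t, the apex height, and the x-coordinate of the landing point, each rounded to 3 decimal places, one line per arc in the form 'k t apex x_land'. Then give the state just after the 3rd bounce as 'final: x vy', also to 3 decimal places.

1 4.321 33.964 45.106
2 3.158 12.227 78.073
3 1.895 4.402 97.853
final: 97.853 5.576

Arc 1: start y=19.970, vy=16.570 → t=4.321, apex=33.964, x_land=45.106, impact vy=-25.814
  bounce: vy ← 0.6·25.814 = 15.489
Arc 2: start y=0.000, vy=15.489 → t=3.158, apex=12.227, x_land=78.073, impact vy=-15.489
  bounce: vy ← 0.6·15.489 = 9.293
Arc 3: start y=0.000, vy=9.293 → t=1.895, apex=4.402, x_land=97.853, impact vy=-9.293
  bounce: vy ← 0.6·9.293 = 5.576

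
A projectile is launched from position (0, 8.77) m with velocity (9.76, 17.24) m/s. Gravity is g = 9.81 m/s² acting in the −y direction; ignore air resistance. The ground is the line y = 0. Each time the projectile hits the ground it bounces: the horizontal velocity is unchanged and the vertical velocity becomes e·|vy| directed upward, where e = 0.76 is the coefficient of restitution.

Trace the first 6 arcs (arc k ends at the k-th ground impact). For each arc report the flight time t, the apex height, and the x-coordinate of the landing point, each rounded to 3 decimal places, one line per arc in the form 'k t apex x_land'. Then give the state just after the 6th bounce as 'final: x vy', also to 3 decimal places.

Arc 1: start y=8.770, vy=17.240 → t=3.966, apex=23.919, x_land=38.705, impact vy=-21.663
  bounce: vy ← 0.76·21.663 = 16.464
Arc 2: start y=0.000, vy=16.464 → t=3.357, apex=13.815, x_land=71.465, impact vy=-16.464
  bounce: vy ← 0.76·16.464 = 12.513
Arc 3: start y=0.000, vy=12.513 → t=2.551, apex=7.980, x_land=96.362, impact vy=-12.513
  bounce: vy ← 0.76·12.513 = 9.510
Arc 4: start y=0.000, vy=9.510 → t=1.939, apex=4.609, x_land=115.284, impact vy=-9.510
  bounce: vy ← 0.76·9.510 = 7.227
Arc 5: start y=0.000, vy=7.227 → t=1.473, apex=2.662, x_land=129.665, impact vy=-7.227
  bounce: vy ← 0.76·7.227 = 5.493
Arc 6: start y=0.000, vy=5.493 → t=1.120, apex=1.538, x_land=140.595, impact vy=-5.493
  bounce: vy ← 0.76·5.493 = 4.174

1 3.966 23.919 38.705
2 3.357 13.815 71.465
3 2.551 7.980 96.362
4 1.939 4.609 115.284
5 1.473 2.662 129.665
6 1.120 1.538 140.595
final: 140.595 4.174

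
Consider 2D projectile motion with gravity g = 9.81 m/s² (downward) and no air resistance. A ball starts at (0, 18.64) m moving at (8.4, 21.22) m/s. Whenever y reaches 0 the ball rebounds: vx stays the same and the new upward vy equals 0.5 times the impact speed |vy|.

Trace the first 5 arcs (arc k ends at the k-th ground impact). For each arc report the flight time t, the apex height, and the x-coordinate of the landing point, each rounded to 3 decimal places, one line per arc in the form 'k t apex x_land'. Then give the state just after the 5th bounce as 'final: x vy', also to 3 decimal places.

Arc 1: start y=18.640, vy=21.220 → t=5.075, apex=41.590, x_land=42.630, impact vy=-28.566
  bounce: vy ← 0.5·28.566 = 14.283
Arc 2: start y=0.000, vy=14.283 → t=2.912, apex=10.398, x_land=67.090, impact vy=-14.283
  bounce: vy ← 0.5·14.283 = 7.141
Arc 3: start y=0.000, vy=7.141 → t=1.456, apex=2.599, x_land=79.320, impact vy=-7.141
  bounce: vy ← 0.5·7.141 = 3.571
Arc 4: start y=0.000, vy=3.571 → t=0.728, apex=0.650, x_land=85.435, impact vy=-3.571
  bounce: vy ← 0.5·3.571 = 1.785
Arc 5: start y=0.000, vy=1.785 → t=0.364, apex=0.162, x_land=88.493, impact vy=-1.785
  bounce: vy ← 0.5·1.785 = 0.893

1 5.075 41.590 42.630
2 2.912 10.398 67.090
3 1.456 2.599 79.320
4 0.728 0.650 85.435
5 0.364 0.162 88.493
final: 88.493 0.893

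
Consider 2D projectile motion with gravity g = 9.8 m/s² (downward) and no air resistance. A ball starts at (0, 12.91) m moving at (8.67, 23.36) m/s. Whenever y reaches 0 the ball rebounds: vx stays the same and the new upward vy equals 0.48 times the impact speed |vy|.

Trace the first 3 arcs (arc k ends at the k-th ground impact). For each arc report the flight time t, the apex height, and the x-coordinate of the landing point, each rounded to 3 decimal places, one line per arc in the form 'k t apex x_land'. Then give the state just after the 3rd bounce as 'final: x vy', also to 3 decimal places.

Arc 1: start y=12.910, vy=23.360 → t=5.268, apex=40.751, x_land=45.669, impact vy=-28.262
  bounce: vy ← 0.48·28.262 = 13.566
Arc 2: start y=0.000, vy=13.566 → t=2.768, apex=9.389, x_land=69.672, impact vy=-13.566
  bounce: vy ← 0.48·13.566 = 6.512
Arc 3: start y=0.000, vy=6.512 → t=1.329, apex=2.163, x_land=81.194, impact vy=-6.512
  bounce: vy ← 0.48·6.512 = 3.126

1 5.268 40.751 45.669
2 2.768 9.389 69.672
3 1.329 2.163 81.194
final: 81.194 3.126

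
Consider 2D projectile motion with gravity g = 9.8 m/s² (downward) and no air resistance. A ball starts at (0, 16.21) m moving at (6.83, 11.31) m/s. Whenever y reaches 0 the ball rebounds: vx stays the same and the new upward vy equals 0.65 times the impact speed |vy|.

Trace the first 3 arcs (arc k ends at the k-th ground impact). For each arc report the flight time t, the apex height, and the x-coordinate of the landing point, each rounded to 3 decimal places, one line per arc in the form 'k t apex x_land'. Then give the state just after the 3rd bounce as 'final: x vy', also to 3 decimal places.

Arc 1: start y=16.210, vy=11.310 → t=3.308, apex=22.736, x_land=22.595, impact vy=-21.110
  bounce: vy ← 0.65·21.110 = 13.722
Arc 2: start y=0.000, vy=13.722 → t=2.800, apex=9.606, x_land=41.721, impact vy=-13.722
  bounce: vy ← 0.65·13.722 = 8.919
Arc 3: start y=0.000, vy=8.919 → t=1.820, apex=4.059, x_land=54.153, impact vy=-8.919
  bounce: vy ← 0.65·8.919 = 5.797

1 3.308 22.736 22.595
2 2.800 9.606 41.721
3 1.820 4.059 54.153
final: 54.153 5.797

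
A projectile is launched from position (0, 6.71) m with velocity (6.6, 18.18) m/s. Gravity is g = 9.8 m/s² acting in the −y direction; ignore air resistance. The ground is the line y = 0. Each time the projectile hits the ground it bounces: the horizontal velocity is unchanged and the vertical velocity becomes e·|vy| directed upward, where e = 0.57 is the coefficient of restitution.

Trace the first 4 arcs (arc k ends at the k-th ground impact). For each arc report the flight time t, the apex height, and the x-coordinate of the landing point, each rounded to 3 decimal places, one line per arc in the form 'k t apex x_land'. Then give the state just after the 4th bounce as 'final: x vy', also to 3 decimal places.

Arc 1: start y=6.710, vy=18.180 → t=4.048, apex=23.573, x_land=26.720, impact vy=-21.495
  bounce: vy ← 0.57·21.495 = 12.252
Arc 2: start y=0.000, vy=12.252 → t=2.500, apex=7.659, x_land=43.223, impact vy=-12.252
  bounce: vy ← 0.57·12.252 = 6.984
Arc 3: start y=0.000, vy=6.984 → t=1.425, apex=2.488, x_land=52.629, impact vy=-6.984
  bounce: vy ← 0.57·6.984 = 3.981
Arc 4: start y=0.000, vy=3.981 → t=0.812, apex=0.808, x_land=57.991, impact vy=-3.981
  bounce: vy ← 0.57·3.981 = 2.269

1 4.048 23.573 26.720
2 2.500 7.659 43.223
3 1.425 2.488 52.629
4 0.812 0.808 57.991
final: 57.991 2.269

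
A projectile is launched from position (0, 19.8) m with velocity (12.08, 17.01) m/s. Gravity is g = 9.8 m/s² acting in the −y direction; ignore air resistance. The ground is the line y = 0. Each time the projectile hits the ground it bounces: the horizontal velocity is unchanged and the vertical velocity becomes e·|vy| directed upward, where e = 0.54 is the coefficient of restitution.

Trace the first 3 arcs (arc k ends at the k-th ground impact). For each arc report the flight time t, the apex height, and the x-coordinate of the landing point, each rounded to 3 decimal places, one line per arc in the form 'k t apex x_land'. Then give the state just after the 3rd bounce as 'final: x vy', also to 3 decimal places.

Arc 1: start y=19.800, vy=17.010 → t=4.392, apex=34.562, x_land=53.050, impact vy=-26.027
  bounce: vy ← 0.54·26.027 = 14.055
Arc 2: start y=0.000, vy=14.055 → t=2.868, apex=10.078, x_land=87.699, impact vy=-14.055
  bounce: vy ← 0.54·14.055 = 7.590
Arc 3: start y=0.000, vy=7.590 → t=1.549, apex=2.939, x_land=106.410, impact vy=-7.590
  bounce: vy ← 0.54·7.590 = 4.098

1 4.392 34.562 53.050
2 2.868 10.078 87.699
3 1.549 2.939 106.410
final: 106.410 4.098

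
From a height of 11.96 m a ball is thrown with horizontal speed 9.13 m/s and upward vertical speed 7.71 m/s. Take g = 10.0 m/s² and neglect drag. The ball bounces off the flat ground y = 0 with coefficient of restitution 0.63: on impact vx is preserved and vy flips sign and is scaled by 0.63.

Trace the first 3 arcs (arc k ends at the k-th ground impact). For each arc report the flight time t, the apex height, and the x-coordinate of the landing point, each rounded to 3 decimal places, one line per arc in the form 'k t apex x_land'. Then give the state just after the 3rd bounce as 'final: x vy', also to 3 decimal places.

Arc 1: start y=11.960, vy=7.710 → t=2.499, apex=14.932, x_land=22.817, impact vy=-17.281
  bounce: vy ← 0.63·17.281 = 10.887
Arc 2: start y=0.000, vy=10.887 → t=2.177, apex=5.927, x_land=42.697, impact vy=-10.887
  bounce: vy ← 0.63·10.887 = 6.859
Arc 3: start y=0.000, vy=6.859 → t=1.372, apex=2.352, x_land=55.222, impact vy=-6.859
  bounce: vy ← 0.63·6.859 = 4.321

1 2.499 14.932 22.817
2 2.177 5.927 42.697
3 1.372 2.352 55.222
final: 55.222 4.321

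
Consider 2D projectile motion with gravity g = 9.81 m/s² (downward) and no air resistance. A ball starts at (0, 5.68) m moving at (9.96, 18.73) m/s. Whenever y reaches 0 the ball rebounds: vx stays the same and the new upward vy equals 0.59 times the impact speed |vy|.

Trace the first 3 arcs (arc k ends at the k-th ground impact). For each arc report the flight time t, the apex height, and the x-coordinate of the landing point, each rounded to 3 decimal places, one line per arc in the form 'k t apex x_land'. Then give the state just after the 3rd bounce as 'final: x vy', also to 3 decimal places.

1 4.101 23.560 40.845
2 2.586 8.201 66.603
3 1.526 2.855 81.801
final: 81.801 4.416

Arc 1: start y=5.680, vy=18.730 → t=4.101, apex=23.560, x_land=40.845, impact vy=-21.500
  bounce: vy ← 0.59·21.500 = 12.685
Arc 2: start y=0.000, vy=12.685 → t=2.586, apex=8.201, x_land=66.603, impact vy=-12.685
  bounce: vy ← 0.59·12.685 = 7.484
Arc 3: start y=0.000, vy=7.484 → t=1.526, apex=2.855, x_land=81.801, impact vy=-7.484
  bounce: vy ← 0.59·7.484 = 4.416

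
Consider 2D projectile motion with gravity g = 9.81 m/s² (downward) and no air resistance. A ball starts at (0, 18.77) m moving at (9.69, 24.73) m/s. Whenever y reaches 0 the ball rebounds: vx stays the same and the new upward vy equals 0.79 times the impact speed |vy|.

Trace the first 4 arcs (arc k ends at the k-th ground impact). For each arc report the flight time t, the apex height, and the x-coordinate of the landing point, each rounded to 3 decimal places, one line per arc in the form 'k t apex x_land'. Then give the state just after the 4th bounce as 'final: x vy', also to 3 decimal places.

Arc 1: start y=18.770, vy=24.730 → t=5.712, apex=49.941, x_land=55.347, impact vy=-31.302
  bounce: vy ← 0.79·31.302 = 24.729
Arc 2: start y=0.000, vy=24.729 → t=5.042, apex=31.168, x_land=104.200, impact vy=-24.729
  bounce: vy ← 0.79·24.729 = 19.536
Arc 3: start y=0.000, vy=19.536 → t=3.983, apex=19.452, x_land=142.794, impact vy=-19.536
  bounce: vy ← 0.79·19.536 = 15.433
Arc 4: start y=0.000, vy=15.433 → t=3.146, apex=12.140, x_land=173.283, impact vy=-15.433
  bounce: vy ← 0.79·15.433 = 12.192

1 5.712 49.941 55.347
2 5.042 31.168 104.200
3 3.983 19.452 142.794
4 3.146 12.140 173.283
final: 173.283 12.192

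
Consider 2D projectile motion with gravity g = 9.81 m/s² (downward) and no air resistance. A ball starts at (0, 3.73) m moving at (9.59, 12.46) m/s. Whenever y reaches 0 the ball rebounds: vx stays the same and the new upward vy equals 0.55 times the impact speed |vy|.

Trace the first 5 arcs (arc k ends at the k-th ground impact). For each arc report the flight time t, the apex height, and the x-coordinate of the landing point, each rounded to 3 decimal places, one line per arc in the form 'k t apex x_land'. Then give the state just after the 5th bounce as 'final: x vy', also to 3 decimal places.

Arc 1: start y=3.730, vy=12.460 → t=2.811, apex=11.643, x_land=26.956, impact vy=-15.114
  bounce: vy ← 0.55·15.114 = 8.313
Arc 2: start y=0.000, vy=8.313 → t=1.695, apex=3.522, x_land=43.208, impact vy=-8.313
  bounce: vy ← 0.55·8.313 = 4.572
Arc 3: start y=0.000, vy=4.572 → t=0.932, apex=1.065, x_land=52.147, impact vy=-4.572
  bounce: vy ← 0.55·4.572 = 2.515
Arc 4: start y=0.000, vy=2.515 → t=0.513, apex=0.322, x_land=57.064, impact vy=-2.515
  bounce: vy ← 0.55·2.515 = 1.383
Arc 5: start y=0.000, vy=1.383 → t=0.282, apex=0.097, x_land=59.768, impact vy=-1.383
  bounce: vy ← 0.55·1.383 = 0.761

1 2.811 11.643 26.956
2 1.695 3.522 43.208
3 0.932 1.065 52.147
4 0.513 0.322 57.064
5 0.282 0.097 59.768
final: 59.768 0.761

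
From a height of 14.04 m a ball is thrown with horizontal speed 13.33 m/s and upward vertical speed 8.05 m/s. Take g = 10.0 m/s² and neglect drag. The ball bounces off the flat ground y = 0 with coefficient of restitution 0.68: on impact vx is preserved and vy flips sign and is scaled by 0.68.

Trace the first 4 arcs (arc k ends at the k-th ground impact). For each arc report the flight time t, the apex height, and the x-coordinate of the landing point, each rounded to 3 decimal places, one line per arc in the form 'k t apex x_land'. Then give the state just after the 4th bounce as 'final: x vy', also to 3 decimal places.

1 2.664 17.280 35.512
2 2.528 7.990 69.214
3 1.719 3.695 92.131
4 1.169 1.708 107.715
final: 107.715 3.975

Arc 1: start y=14.040, vy=8.050 → t=2.664, apex=17.280, x_land=35.512, impact vy=-18.590
  bounce: vy ← 0.68·18.590 = 12.641
Arc 2: start y=0.000, vy=12.641 → t=2.528, apex=7.990, x_land=69.214, impact vy=-12.641
  bounce: vy ← 0.68·12.641 = 8.596
Arc 3: start y=0.000, vy=8.596 → t=1.719, apex=3.695, x_land=92.131, impact vy=-8.596
  bounce: vy ← 0.68·8.596 = 5.845
Arc 4: start y=0.000, vy=5.845 → t=1.169, apex=1.708, x_land=107.715, impact vy=-5.845
  bounce: vy ← 0.68·5.845 = 3.975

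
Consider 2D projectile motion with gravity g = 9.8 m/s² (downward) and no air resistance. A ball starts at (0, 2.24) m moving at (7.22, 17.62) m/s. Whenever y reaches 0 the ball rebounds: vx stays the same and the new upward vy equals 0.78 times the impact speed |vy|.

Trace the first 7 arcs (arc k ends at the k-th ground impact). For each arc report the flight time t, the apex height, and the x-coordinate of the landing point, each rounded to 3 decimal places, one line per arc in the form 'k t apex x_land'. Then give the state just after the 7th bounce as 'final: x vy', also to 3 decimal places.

1 3.719 18.080 26.850
2 2.997 11.000 48.485
3 2.337 6.692 65.361
4 1.823 4.072 78.524
5 1.422 2.477 88.791
6 1.109 1.507 96.799
7 0.865 0.917 103.046
final: 103.046 3.307

Arc 1: start y=2.240, vy=17.620 → t=3.719, apex=18.080, x_land=26.850, impact vy=-18.825
  bounce: vy ← 0.78·18.825 = 14.683
Arc 2: start y=0.000, vy=14.683 → t=2.997, apex=11.000, x_land=48.485, impact vy=-14.683
  bounce: vy ← 0.78·14.683 = 11.453
Arc 3: start y=0.000, vy=11.453 → t=2.337, apex=6.692, x_land=65.361, impact vy=-11.453
  bounce: vy ← 0.78·11.453 = 8.933
Arc 4: start y=0.000, vy=8.933 → t=1.823, apex=4.072, x_land=78.524, impact vy=-8.933
  bounce: vy ← 0.78·8.933 = 6.968
Arc 5: start y=0.000, vy=6.968 → t=1.422, apex=2.477, x_land=88.791, impact vy=-6.968
  bounce: vy ← 0.78·6.968 = 5.435
Arc 6: start y=0.000, vy=5.435 → t=1.109, apex=1.507, x_land=96.799, impact vy=-5.435
  bounce: vy ← 0.78·5.435 = 4.239
Arc 7: start y=0.000, vy=4.239 → t=0.865, apex=0.917, x_land=103.046, impact vy=-4.239
  bounce: vy ← 0.78·4.239 = 3.307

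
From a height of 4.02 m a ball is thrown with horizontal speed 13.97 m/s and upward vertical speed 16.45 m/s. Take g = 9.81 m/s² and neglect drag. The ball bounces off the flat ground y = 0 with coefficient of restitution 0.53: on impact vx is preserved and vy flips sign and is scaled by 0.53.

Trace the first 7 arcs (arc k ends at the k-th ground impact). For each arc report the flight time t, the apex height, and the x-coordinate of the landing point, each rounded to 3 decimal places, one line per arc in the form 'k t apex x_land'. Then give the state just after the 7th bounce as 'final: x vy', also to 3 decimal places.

Arc 1: start y=4.020, vy=16.450 → t=3.582, apex=17.812, x_land=50.047, impact vy=-18.694
  bounce: vy ← 0.53·18.694 = 9.908
Arc 2: start y=0.000, vy=9.908 → t=2.020, apex=5.003, x_land=78.266, impact vy=-9.908
  bounce: vy ← 0.53·9.908 = 5.251
Arc 3: start y=0.000, vy=5.251 → t=1.071, apex=1.405, x_land=93.222, impact vy=-5.251
  bounce: vy ← 0.53·5.251 = 2.783
Arc 4: start y=0.000, vy=2.783 → t=0.567, apex=0.395, x_land=101.149, impact vy=-2.783
  bounce: vy ← 0.53·2.783 = 1.475
Arc 5: start y=0.000, vy=1.475 → t=0.301, apex=0.111, x_land=105.350, impact vy=-1.475
  bounce: vy ← 0.53·1.475 = 0.782
Arc 6: start y=0.000, vy=0.782 → t=0.159, apex=0.031, x_land=107.577, impact vy=-0.782
  bounce: vy ← 0.53·0.782 = 0.414
Arc 7: start y=0.000, vy=0.414 → t=0.084, apex=0.009, x_land=108.757, impact vy=-0.414
  bounce: vy ← 0.53·0.414 = 0.220

1 3.582 17.812 50.047
2 2.020 5.003 78.266
3 1.071 1.405 93.222
4 0.567 0.395 101.149
5 0.301 0.111 105.350
6 0.159 0.031 107.577
7 0.084 0.009 108.757
final: 108.757 0.220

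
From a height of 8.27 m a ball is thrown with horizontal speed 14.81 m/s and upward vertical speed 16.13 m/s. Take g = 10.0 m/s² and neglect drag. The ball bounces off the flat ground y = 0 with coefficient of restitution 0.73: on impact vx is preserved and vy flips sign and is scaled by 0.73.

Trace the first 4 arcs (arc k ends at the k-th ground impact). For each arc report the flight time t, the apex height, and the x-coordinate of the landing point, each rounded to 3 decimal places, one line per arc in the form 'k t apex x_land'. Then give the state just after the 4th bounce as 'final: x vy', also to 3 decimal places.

1 3.676 21.279 54.441
2 3.012 11.339 99.047
3 2.199 6.043 131.610
4 1.605 3.220 155.381
final: 155.381 5.858

Arc 1: start y=8.270, vy=16.130 → t=3.676, apex=21.279, x_land=54.441, impact vy=-20.630
  bounce: vy ← 0.73·20.630 = 15.060
Arc 2: start y=0.000, vy=15.060 → t=3.012, apex=11.339, x_land=99.047, impact vy=-15.060
  bounce: vy ← 0.73·15.060 = 10.993
Arc 3: start y=0.000, vy=10.993 → t=2.199, apex=6.043, x_land=131.610, impact vy=-10.993
  bounce: vy ← 0.73·10.993 = 8.025
Arc 4: start y=0.000, vy=8.025 → t=1.605, apex=3.220, x_land=155.381, impact vy=-8.025
  bounce: vy ← 0.73·8.025 = 5.858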